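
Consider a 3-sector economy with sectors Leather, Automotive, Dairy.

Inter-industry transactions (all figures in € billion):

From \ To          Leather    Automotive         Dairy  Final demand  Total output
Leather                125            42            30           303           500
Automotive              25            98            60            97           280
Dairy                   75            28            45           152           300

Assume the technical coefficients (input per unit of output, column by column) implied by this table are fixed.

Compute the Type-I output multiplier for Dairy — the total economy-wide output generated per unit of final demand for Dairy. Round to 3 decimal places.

m_3 = 1.930

Technical coefficients a_ij = z_ij / X_j:
  a_11 = 125/500 = 0.25, a_21 = 25/500 = 0.05, a_31 = 75/500 = 0.15
  a_12 = 42/280 = 0.15, a_22 = 98/280 = 0.35, a_32 = 28/280 = 0.10
  a_13 = 30/300 = 0.10, a_23 = 60/300 = 0.20, a_33 = 45/300 = 0.15
I − A =
  [   0.75    -0.15    -0.10]
  [  -0.05     0.65    -0.20]
  [  -0.15    -0.10     0.85]
Cofactors of I−A, C_ij = (−1)^(i+j)·(minor ij) (rows/columns in the sector order above):
  C_11 = (0.65)(0.85) − (-0.20)(-0.10) = 0.5325
  C_12 = −[(-0.05)(0.85) − (-0.20)(-0.15)] = 0.0725
  C_13 = (-0.05)(-0.10) − (0.65)(-0.15) = 0.1025
  C_21 = −[(-0.15)(0.85) − (-0.10)(-0.10)] = 0.1375
  C_22 = (0.75)(0.85) − (-0.10)(-0.15) = 0.6225
  C_23 = −[(0.75)(-0.10) − (-0.15)(-0.15)] = 0.0975
  C_31 = (-0.15)(-0.20) − (-0.10)(0.65) = 0.0950
  C_32 = −[(0.75)(-0.20) − (-0.10)(-0.05)] = 0.1550
  C_33 = (0.75)(0.65) − (-0.15)(-0.05) = 0.4800
det(I−A) = Σ_j (I−A)_1j·C_1j = (0.75)(0.5325) + (-0.15)(0.0725) + (-0.10)(0.1025) = 0.37825
adj(I−A) = Cᵀ =
  [ 0.5325   0.1375   0.0950]
  [ 0.0725   0.6225   0.1550]
  [ 0.1025   0.0975   0.4800]
(I − A)⁻¹ = adj(I−A) / det(I−A) ≈
  [   1.4078     0.3635     0.2512]
  [   0.1917     1.6457     0.4098]
  [   0.2710     0.2578     1.2690]
The output multiplier for sector j is the column-j sum of the Leontief inverse (I − A)⁻¹ = adj(I−A) / det(I−A).
Column 3 of adj(I−A): (0.0950, 0.1550, 0.4800); det(I−A) = 0.37825.
m_3 = (0.0950 + 0.1550 + 0.4800) / 0.37825 = 0.73 / 0.37825 ≈ 1.930.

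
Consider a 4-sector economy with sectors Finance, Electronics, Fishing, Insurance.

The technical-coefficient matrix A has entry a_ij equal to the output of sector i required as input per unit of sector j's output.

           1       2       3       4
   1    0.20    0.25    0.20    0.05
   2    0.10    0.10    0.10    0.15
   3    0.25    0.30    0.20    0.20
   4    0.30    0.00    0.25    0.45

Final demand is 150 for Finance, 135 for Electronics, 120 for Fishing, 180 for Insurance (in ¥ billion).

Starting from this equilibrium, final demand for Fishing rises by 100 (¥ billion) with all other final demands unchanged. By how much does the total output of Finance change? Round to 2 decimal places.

Δx_1 = 75.15

I − A =
  [   0.80    -0.25    -0.20    -0.05]
  [  -0.10     0.90    -0.10    -0.15]
  [  -0.25    -0.30     0.80    -0.20]
  [  -0.30     0.00    -0.25     0.55]
Compute the cofactors C_ij = (−1)^(i+j)·(3×3 minor ij) of I−A; the adjugate is their transpose:
adj(I−A) = Cᵀ =
  [ 0.323250   0.134250   0.133375   0.114500]
  [ 0.104125   0.257375   0.093750   0.113750]
  [ 0.207750   0.176875   0.357500   0.197125]
  [ 0.270750   0.153625   0.235250   0.474750]
det(I−A) = Σ_j (I−A)_1j·C_1j = (0.80)(0.323250) + (-0.25)(0.104125) + (-0.20)(0.207750) + (-0.05)(0.270750) = 0.17748125
(I − A)⁻¹ = adj(I−A) / det(I−A) ≈
  [   1.8213     0.7564     0.7515     0.6451]
  [   0.5867     1.4502     0.5282     0.6409]
  [   1.1705     0.9966     2.0143     1.1107]
  [   1.5255     0.8656     1.3255     2.6749]
Δx = (I − A)⁻¹ Δd with Δd having +100 in the Fishing component and 0 elsewhere.
So Δx_1 = L_13 · (+100), where L_13 = adj(I−A)_13 / det(I−A) = 0.133375 / 0.17748125.
Δx_1 = 0.133375 × (+100) / 0.17748125 = 13.3375 / 0.17748125 ≈ 75.15.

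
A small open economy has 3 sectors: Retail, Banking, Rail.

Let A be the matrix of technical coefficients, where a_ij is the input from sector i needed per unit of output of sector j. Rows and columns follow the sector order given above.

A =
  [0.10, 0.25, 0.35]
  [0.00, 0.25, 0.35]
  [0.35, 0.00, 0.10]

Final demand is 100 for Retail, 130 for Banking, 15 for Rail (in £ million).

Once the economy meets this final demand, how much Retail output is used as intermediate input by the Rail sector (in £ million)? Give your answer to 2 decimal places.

I − A =
  [   0.90    -0.25    -0.35]
  [   0.00     0.75    -0.35]
  [  -0.35     0.00     0.90]
Cofactors of I−A, C_ij = (−1)^(i+j)·(minor ij) (rows/columns in the sector order above):
  C_11 = (0.75)(0.90) − (-0.35)(0.00) = 0.6750
  C_12 = −[(0.00)(0.90) − (-0.35)(-0.35)] = 0.1225
  C_13 = (0.00)(0.00) − (0.75)(-0.35) = 0.2625
  C_21 = −[(-0.25)(0.90) − (-0.35)(0.00)] = 0.2250
  C_22 = (0.90)(0.90) − (-0.35)(-0.35) = 0.6875
  C_23 = −[(0.90)(0.00) − (-0.25)(-0.35)] = 0.0875
  C_31 = (-0.25)(-0.35) − (-0.35)(0.75) = 0.3500
  C_32 = −[(0.90)(-0.35) − (-0.35)(0.00)] = 0.3150
  C_33 = (0.90)(0.75) − (-0.25)(0.00) = 0.6750
det(I−A) = Σ_j (I−A)_1j·C_1j = (0.90)(0.6750) + (-0.25)(0.1225) + (-0.35)(0.2625) = 0.4850
adj(I−A) = Cᵀ =
  [ 0.6750   0.2250   0.3500]
  [ 0.1225   0.6875   0.3150]
  [ 0.2625   0.0875   0.6750]
(I − A)⁻¹ = adj(I−A) / det(I−A) ≈
  [   1.3918     0.4639     0.7216]
  [   0.2526     1.4175     0.6495]
  [   0.5412     0.1804     1.3918]
First solve x = (I − A)⁻¹ d = adj(I−A)·d / det(I−A); in particular x_3 = (0.2625·100 + 0.0875·130 + 0.6750·15) / 0.4850 = 47.75 / 0.4850 ≈ 98.4536.
Intermediate flow from 1 to 3: z_13 = a_13 · x_3 = 0.35 × 47.75 / 0.4850 = 16.7125 / 0.4850 ≈ 34.46.

z_13 = 34.46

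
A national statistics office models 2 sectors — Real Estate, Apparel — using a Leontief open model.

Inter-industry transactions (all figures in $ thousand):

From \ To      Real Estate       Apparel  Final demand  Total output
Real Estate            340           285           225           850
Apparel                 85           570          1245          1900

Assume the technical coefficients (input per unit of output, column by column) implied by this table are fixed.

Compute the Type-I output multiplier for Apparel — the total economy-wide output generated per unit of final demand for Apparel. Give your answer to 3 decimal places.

Technical coefficients a_ij = z_ij / X_j:
  a_11 = 340/850 = 0.40, a_21 = 85/850 = 0.10
  a_12 = 285/1900 = 0.15, a_22 = 570/1900 = 0.30
I − A =
  [   0.60    -0.15]
  [  -0.10     0.70]
det(I−A) = (0.60)(0.70) − (-0.15)(-0.10) = 0.4050
adj(I−A) = [[0.70, 0.15], [0.10, 0.60]]
(I − A)⁻¹ = adj(I−A) / det(I−A) ≈
  [   1.7284     0.3704]
  [   0.2469     1.4815]
The output multiplier for sector j is the column-j sum of the Leontief inverse (I − A)⁻¹ = adj(I−A) / det(I−A).
Column 2 of adj(I−A): (0.15, 0.60); det(I−A) = 0.4050.
m_2 = (0.15 + 0.60) / 0.4050 = 0.75 / 0.4050 ≈ 1.852.

m_2 = 1.852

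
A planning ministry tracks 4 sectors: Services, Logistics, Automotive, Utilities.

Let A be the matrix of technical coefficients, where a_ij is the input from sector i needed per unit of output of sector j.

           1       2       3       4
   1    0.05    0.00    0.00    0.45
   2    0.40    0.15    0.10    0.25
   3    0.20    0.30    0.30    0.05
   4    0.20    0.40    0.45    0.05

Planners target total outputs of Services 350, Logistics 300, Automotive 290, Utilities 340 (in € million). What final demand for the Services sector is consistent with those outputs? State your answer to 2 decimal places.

d_1 = 179.50

I − A =
  [   0.95     0.00     0.00    -0.45]
  [  -0.40     0.85    -0.10    -0.25]
  [  -0.20    -0.30     0.70    -0.05]
  [  -0.20    -0.40    -0.45     0.95]
d = (I − A) x:
  d_1 = (+0.95)·350 + (+0.00)·300 + (+0.00)·290 + (-0.45)·340 = 179.50
  d_2 = (-0.40)·350 + (+0.85)·300 + (-0.10)·290 + (-0.25)·340 = 1.00
  d_3 = (-0.20)·350 + (-0.30)·300 + (+0.70)·290 + (-0.05)·340 = 26.00
  d_4 = (-0.20)·350 + (-0.40)·300 + (-0.45)·290 + (+0.95)·340 = 2.50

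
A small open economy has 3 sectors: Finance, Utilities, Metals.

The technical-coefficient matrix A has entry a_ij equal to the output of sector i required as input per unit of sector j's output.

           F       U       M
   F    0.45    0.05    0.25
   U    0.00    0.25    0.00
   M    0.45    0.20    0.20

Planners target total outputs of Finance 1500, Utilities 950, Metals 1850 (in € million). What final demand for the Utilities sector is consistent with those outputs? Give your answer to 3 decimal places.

d_U = 712.500

I − A =
  [   0.55    -0.05    -0.25]
  [   0.00     0.75     0.00]
  [  -0.45    -0.20     0.80]
d = (I − A) x:
  d_F = (+0.55)·1500 + (-0.05)·950 + (-0.25)·1850 = 315.000
  d_U = (+0.00)·1500 + (+0.75)·950 + (+0.00)·1850 = 712.500
  d_M = (-0.45)·1500 + (-0.20)·950 + (+0.80)·1850 = 615.000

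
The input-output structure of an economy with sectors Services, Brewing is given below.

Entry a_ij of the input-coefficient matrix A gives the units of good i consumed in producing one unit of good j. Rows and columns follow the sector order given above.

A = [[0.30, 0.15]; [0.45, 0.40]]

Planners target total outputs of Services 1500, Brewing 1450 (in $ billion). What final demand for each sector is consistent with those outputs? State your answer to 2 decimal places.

d_S = 832.50, d_B = 195.00

I − A =
  [   0.70    -0.15]
  [  -0.45     0.60]
d = (I − A) x:
  d_S = (+0.70)·1500 + (-0.15)·1450 = 832.50
  d_B = (-0.45)·1500 + (+0.60)·1450 = 195.00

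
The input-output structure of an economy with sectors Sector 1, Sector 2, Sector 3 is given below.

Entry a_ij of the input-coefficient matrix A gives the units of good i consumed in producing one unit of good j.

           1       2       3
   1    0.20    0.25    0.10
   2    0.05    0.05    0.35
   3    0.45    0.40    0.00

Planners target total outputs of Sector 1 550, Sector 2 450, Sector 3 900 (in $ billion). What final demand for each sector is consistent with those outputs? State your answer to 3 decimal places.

I − A =
  [   0.80    -0.25    -0.10]
  [  -0.05     0.95    -0.35]
  [  -0.45    -0.40     1.00]
d = (I − A) x:
  d_1 = (+0.80)·550 + (-0.25)·450 + (-0.10)·900 = 237.500
  d_2 = (-0.05)·550 + (+0.95)·450 + (-0.35)·900 = 85.000
  d_3 = (-0.45)·550 + (-0.40)·450 + (+1.00)·900 = 472.500

d_1 = 237.500, d_2 = 85.000, d_3 = 472.500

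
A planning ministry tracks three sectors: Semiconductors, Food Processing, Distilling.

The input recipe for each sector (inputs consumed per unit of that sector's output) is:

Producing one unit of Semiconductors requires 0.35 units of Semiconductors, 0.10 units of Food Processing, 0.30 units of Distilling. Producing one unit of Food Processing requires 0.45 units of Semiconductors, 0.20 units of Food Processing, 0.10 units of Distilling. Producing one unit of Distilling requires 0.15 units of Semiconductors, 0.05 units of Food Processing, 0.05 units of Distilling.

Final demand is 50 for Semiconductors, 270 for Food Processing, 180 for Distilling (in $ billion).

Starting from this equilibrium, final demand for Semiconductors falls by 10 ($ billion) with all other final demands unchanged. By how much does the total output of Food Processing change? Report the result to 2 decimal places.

I − A =
  [   0.65    -0.45    -0.15]
  [  -0.10     0.80    -0.05]
  [  -0.30    -0.10     0.95]
Cofactors of I−A, C_ij = (−1)^(i+j)·(minor ij) (rows/columns in the sector order above):
  C_11 = (0.80)(0.95) − (-0.05)(-0.10) = 0.7550
  C_12 = −[(-0.10)(0.95) − (-0.05)(-0.30)] = 0.1100
  C_13 = (-0.10)(-0.10) − (0.80)(-0.30) = 0.2500
  C_21 = −[(-0.45)(0.95) − (-0.15)(-0.10)] = 0.4425
  C_22 = (0.65)(0.95) − (-0.15)(-0.30) = 0.5725
  C_23 = −[(0.65)(-0.10) − (-0.45)(-0.30)] = 0.2000
  C_31 = (-0.45)(-0.05) − (-0.15)(0.80) = 0.1425
  C_32 = −[(0.65)(-0.05) − (-0.15)(-0.10)] = 0.0475
  C_33 = (0.65)(0.80) − (-0.45)(-0.10) = 0.4750
det(I−A) = Σ_j (I−A)_1j·C_1j = (0.65)(0.7550) + (-0.45)(0.1100) + (-0.15)(0.2500) = 0.40375
adj(I−A) = Cᵀ =
  [ 0.7550   0.4425   0.1425]
  [ 0.1100   0.5725   0.0475]
  [ 0.2500   0.2000   0.4750]
(I − A)⁻¹ = adj(I−A) / det(I−A) ≈
  [   1.8700     1.0960     0.3529]
  [   0.2724     1.4180     0.1176]
  [   0.6192     0.4954     1.1765]
Δx = (I − A)⁻¹ Δd with Δd having -10 in the Semiconductors component and 0 elsewhere.
So Δx_2 = L_21 · (-10), where L_21 = adj(I−A)_21 / det(I−A) = 0.1100 / 0.40375.
Δx_2 = 0.1100 × (-10) / 0.40375 = -1.10 / 0.40375 ≈ -2.72.

Δx_2 = -2.72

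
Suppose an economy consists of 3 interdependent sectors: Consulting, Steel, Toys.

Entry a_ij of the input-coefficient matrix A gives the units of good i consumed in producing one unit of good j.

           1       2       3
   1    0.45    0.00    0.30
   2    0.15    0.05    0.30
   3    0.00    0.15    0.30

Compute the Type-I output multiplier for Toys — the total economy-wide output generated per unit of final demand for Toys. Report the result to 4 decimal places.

I − A =
  [   0.55     0.00    -0.30]
  [  -0.15     0.95    -0.30]
  [   0.00    -0.15     0.70]
Cofactors of I−A, C_ij = (−1)^(i+j)·(minor ij) (rows/columns in the sector order above):
  C_11 = (0.95)(0.70) − (-0.30)(-0.15) = 0.6200
  C_12 = −[(-0.15)(0.70) − (-0.30)(0.00)] = 0.1050
  C_13 = (-0.15)(-0.15) − (0.95)(0.00) = 0.0225
  C_21 = −[(0.00)(0.70) − (-0.30)(-0.15)] = 0.0450
  C_22 = (0.55)(0.70) − (-0.30)(0.00) = 0.3850
  C_23 = −[(0.55)(-0.15) − (0.00)(0.00)] = 0.0825
  C_31 = (0.00)(-0.30) − (-0.30)(0.95) = 0.2850
  C_32 = −[(0.55)(-0.30) − (-0.30)(-0.15)] = 0.2100
  C_33 = (0.55)(0.95) − (0.00)(-0.15) = 0.5225
det(I−A) = Σ_j (I−A)_1j·C_1j = (0.55)(0.6200) + (0.00)(0.1050) + (-0.30)(0.0225) = 0.33425
adj(I−A) = Cᵀ =
  [ 0.6200   0.0450   0.2850]
  [ 0.1050   0.3850   0.2100]
  [ 0.0225   0.0825   0.5225]
(I − A)⁻¹ = adj(I−A) / det(I−A) ≈
  [   1.85490     0.13463     0.85266]
  [   0.31414     1.15183     0.62827]
  [   0.06731     0.24682     1.56320]
The output multiplier for sector j is the column-j sum of the Leontief inverse (I − A)⁻¹ = adj(I−A) / det(I−A).
Column 3 of adj(I−A): (0.2850, 0.2100, 0.5225); det(I−A) = 0.33425.
m_3 = (0.2850 + 0.2100 + 0.5225) / 0.33425 = 1.0175 / 0.33425 ≈ 3.0441.

m_3 = 3.0441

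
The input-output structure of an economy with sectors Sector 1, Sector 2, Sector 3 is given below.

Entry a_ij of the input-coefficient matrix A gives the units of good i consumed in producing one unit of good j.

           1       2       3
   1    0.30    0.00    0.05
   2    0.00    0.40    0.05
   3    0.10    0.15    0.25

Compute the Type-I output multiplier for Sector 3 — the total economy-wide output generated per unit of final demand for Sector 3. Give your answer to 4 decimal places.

I − A =
  [   0.70     0.00    -0.05]
  [   0.00     0.60    -0.05]
  [  -0.10    -0.15     0.75]
Cofactors of I−A, C_ij = (−1)^(i+j)·(minor ij) (rows/columns in the sector order above):
  C_11 = (0.60)(0.75) − (-0.05)(-0.15) = 0.4425
  C_12 = −[(0.00)(0.75) − (-0.05)(-0.10)] = 0.0050
  C_13 = (0.00)(-0.15) − (0.60)(-0.10) = 0.0600
  C_21 = −[(0.00)(0.75) − (-0.05)(-0.15)] = 0.0075
  C_22 = (0.70)(0.75) − (-0.05)(-0.10) = 0.5200
  C_23 = −[(0.70)(-0.15) − (0.00)(-0.10)] = 0.1050
  C_31 = (0.00)(-0.05) − (-0.05)(0.60) = 0.0300
  C_32 = −[(0.70)(-0.05) − (-0.05)(0.00)] = 0.0350
  C_33 = (0.70)(0.60) − (0.00)(0.00) = 0.4200
det(I−A) = Σ_j (I−A)_1j·C_1j = (0.70)(0.4425) + (0.00)(0.0050) + (-0.05)(0.0600) = 0.30675
adj(I−A) = Cᵀ =
  [ 0.4425   0.0075   0.0300]
  [ 0.0050   0.5200   0.0350]
  [ 0.0600   0.1050   0.4200]
(I − A)⁻¹ = adj(I−A) / det(I−A) ≈
  [   1.44254     0.02445     0.09780]
  [   0.01630     1.69519     0.11410]
  [   0.19560     0.34230     1.36919]
The output multiplier for sector j is the column-j sum of the Leontief inverse (I − A)⁻¹ = adj(I−A) / det(I−A).
Column 3 of adj(I−A): (0.0300, 0.0350, 0.4200); det(I−A) = 0.30675.
m_3 = (0.0300 + 0.0350 + 0.4200) / 0.30675 = 0.485 / 0.30675 ≈ 1.5811.

m_3 = 1.5811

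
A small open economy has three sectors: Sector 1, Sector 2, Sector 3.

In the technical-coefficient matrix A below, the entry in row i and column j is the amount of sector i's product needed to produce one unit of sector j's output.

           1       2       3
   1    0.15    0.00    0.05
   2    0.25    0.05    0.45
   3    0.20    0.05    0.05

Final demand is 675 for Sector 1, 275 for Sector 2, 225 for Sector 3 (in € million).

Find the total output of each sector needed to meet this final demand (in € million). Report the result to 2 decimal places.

x_1 = 820.43, x_2 = 717.26, x_3 = 447.31

I − A =
  [   0.85     0.00    -0.05]
  [  -0.25     0.95    -0.45]
  [  -0.20    -0.05     0.95]
Cofactors of I−A, C_ij = (−1)^(i+j)·(minor ij) (rows/columns in the sector order above):
  C_11 = (0.95)(0.95) − (-0.45)(-0.05) = 0.8800
  C_12 = −[(-0.25)(0.95) − (-0.45)(-0.20)] = 0.3275
  C_13 = (-0.25)(-0.05) − (0.95)(-0.20) = 0.2025
  C_21 = −[(0.00)(0.95) − (-0.05)(-0.05)] = 0.0025
  C_22 = (0.85)(0.95) − (-0.05)(-0.20) = 0.7975
  C_23 = −[(0.85)(-0.05) − (0.00)(-0.20)] = 0.0425
  C_31 = (0.00)(-0.45) − (-0.05)(0.95) = 0.0475
  C_32 = −[(0.85)(-0.45) − (-0.05)(-0.25)] = 0.3950
  C_33 = (0.85)(0.95) − (0.00)(-0.25) = 0.8075
det(I−A) = Σ_j (I−A)_1j·C_1j = (0.85)(0.8800) + (0.00)(0.3275) + (-0.05)(0.2025) = 0.737875
adj(I−A) = Cᵀ =
  [ 0.8800   0.0025   0.0475]
  [ 0.3275   0.7975   0.3950]
  [ 0.2025   0.0425   0.8075]
(I − A)⁻¹ = adj(I−A) / det(I−A) ≈
  [   1.1926     0.0034     0.0644]
  [   0.4438     1.0808     0.5353]
  [   0.2744     0.0576     1.0944]
x = (I − A)⁻¹ d = adj(I−A)·d / det(I−A), with det(I−A) = 0.737875:
  x_1 = (0.8800·675 + 0.0025·275 + 0.0475·225) / 0.737875 = 605.375 / 0.737875 ≈ 820.43
  x_2 = (0.3275·675 + 0.7975·275 + 0.3950·225) / 0.737875 = 529.25 / 0.737875 ≈ 717.26
  x_3 = (0.2025·675 + 0.0425·275 + 0.8075·225) / 0.737875 = 330.0625 / 0.737875 ≈ 447.31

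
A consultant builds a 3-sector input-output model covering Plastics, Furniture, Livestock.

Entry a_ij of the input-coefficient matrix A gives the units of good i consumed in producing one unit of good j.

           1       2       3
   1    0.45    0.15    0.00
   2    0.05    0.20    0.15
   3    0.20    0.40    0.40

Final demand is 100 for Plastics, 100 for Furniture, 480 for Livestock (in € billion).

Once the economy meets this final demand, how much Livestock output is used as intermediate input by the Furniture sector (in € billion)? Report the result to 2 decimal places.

z_32 = 141.62

I − A =
  [   0.55    -0.15     0.00]
  [  -0.05     0.80    -0.15]
  [  -0.20    -0.40     0.60]
Cofactors of I−A, C_ij = (−1)^(i+j)·(minor ij) (rows/columns in the sector order above):
  C_11 = (0.80)(0.60) − (-0.15)(-0.40) = 0.4200
  C_12 = −[(-0.05)(0.60) − (-0.15)(-0.20)] = 0.0600
  C_13 = (-0.05)(-0.40) − (0.80)(-0.20) = 0.1800
  C_21 = −[(-0.15)(0.60) − (0.00)(-0.40)] = 0.0900
  C_22 = (0.55)(0.60) − (0.00)(-0.20) = 0.3300
  C_23 = −[(0.55)(-0.40) − (-0.15)(-0.20)] = 0.2500
  C_31 = (-0.15)(-0.15) − (0.00)(0.80) = 0.0225
  C_32 = −[(0.55)(-0.15) − (0.00)(-0.05)] = 0.0825
  C_33 = (0.55)(0.80) − (-0.15)(-0.05) = 0.4325
det(I−A) = Σ_j (I−A)_1j·C_1j = (0.55)(0.4200) + (-0.15)(0.0600) + (0.00)(0.1800) = 0.2220
adj(I−A) = Cᵀ =
  [ 0.4200   0.0900   0.0225]
  [ 0.0600   0.3300   0.0825]
  [ 0.1800   0.2500   0.4325]
(I − A)⁻¹ = adj(I−A) / det(I−A) ≈
  [   1.8919     0.4054     0.1014]
  [   0.2703     1.4865     0.3716]
  [   0.8108     1.1261     1.9482]
First solve x = (I − A)⁻¹ d = adj(I−A)·d / det(I−A); in particular x_2 = (0.0600·100 + 0.3300·100 + 0.0825·480) / 0.2220 = 78.60 / 0.2220 ≈ 354.0541.
Intermediate flow from 3 to 2: z_32 = a_32 · x_2 = 0.40 × 78.60 / 0.2220 = 31.44 / 0.2220 ≈ 141.62.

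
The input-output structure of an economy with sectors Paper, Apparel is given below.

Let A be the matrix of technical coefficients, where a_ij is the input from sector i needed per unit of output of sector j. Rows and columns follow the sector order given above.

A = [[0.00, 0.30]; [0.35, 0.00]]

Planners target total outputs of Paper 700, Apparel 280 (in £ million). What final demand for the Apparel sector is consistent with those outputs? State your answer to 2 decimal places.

d_A = 35.00

I − A =
  [   1.00    -0.30]
  [  -0.35     1.00]
d = (I − A) x:
  d_P = (+1.00)·700 + (-0.30)·280 = 616.00
  d_A = (-0.35)·700 + (+1.00)·280 = 35.00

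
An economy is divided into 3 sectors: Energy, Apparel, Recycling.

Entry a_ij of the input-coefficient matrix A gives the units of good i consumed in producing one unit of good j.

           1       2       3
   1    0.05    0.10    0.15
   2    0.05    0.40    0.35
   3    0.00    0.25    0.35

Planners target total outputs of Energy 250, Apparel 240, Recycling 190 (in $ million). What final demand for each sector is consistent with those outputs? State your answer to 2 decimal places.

d_1 = 185.00, d_2 = 65.00, d_3 = 63.50

I − A =
  [   0.95    -0.10    -0.15]
  [  -0.05     0.60    -0.35]
  [   0.00    -0.25     0.65]
d = (I − A) x:
  d_1 = (+0.95)·250 + (-0.10)·240 + (-0.15)·190 = 185.00
  d_2 = (-0.05)·250 + (+0.60)·240 + (-0.35)·190 = 65.00
  d_3 = (+0.00)·250 + (-0.25)·240 + (+0.65)·190 = 63.50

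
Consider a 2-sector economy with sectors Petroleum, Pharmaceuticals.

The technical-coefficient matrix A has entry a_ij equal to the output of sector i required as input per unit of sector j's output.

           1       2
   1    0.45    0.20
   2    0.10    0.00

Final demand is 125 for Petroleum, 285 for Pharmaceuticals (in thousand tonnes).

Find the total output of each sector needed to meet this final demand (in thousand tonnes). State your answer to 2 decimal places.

I − A =
  [   0.55    -0.20]
  [  -0.10     1.00]
det(I−A) = (0.55)(1.00) − (-0.20)(-0.10) = 0.5300
adj(I−A) = [[1.00, 0.20], [0.10, 0.55]]
(I − A)⁻¹ = adj(I−A) / det(I−A) ≈
  [   1.8868     0.3774]
  [   0.1887     1.0377]
x = (I − A)⁻¹ d = adj(I−A)·d / det(I−A), with det(I−A) = 0.5300:
  x_1 = (1.00·125 + 0.20·285) / 0.5300 = 182.00 / 0.5300 ≈ 343.40
  x_2 = (0.10·125 + 0.55·285) / 0.5300 = 169.25 / 0.5300 ≈ 319.34

x_1 = 343.40, x_2 = 319.34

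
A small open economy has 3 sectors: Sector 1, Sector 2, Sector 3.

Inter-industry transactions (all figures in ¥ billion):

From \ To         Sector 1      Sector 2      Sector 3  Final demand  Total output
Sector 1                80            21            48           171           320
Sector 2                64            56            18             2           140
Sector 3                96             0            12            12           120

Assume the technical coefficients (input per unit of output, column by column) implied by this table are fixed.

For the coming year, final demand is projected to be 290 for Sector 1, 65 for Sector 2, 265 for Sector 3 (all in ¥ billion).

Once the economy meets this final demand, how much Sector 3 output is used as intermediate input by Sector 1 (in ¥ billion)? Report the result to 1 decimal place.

z_31 = 235.5

Technical coefficients a_ij = z_ij / X_j:
  a_11 = 80/320 = 0.25, a_21 = 64/320 = 0.20, a_31 = 96/320 = 0.30
  a_12 = 21/140 = 0.15, a_22 = 56/140 = 0.40, a_32 = 0/140 = 0.00
  a_13 = 48/120 = 0.40, a_23 = 18/120 = 0.15, a_33 = 12/120 = 0.10
I − A =
  [   0.75    -0.15    -0.40]
  [  -0.20     0.60    -0.15]
  [  -0.30     0.00     0.90]
Cofactors of I−A, C_ij = (−1)^(i+j)·(minor ij) (rows/columns in the sector order above):
  C_11 = (0.60)(0.90) − (-0.15)(0.00) = 0.5400
  C_12 = −[(-0.20)(0.90) − (-0.15)(-0.30)] = 0.2250
  C_13 = (-0.20)(0.00) − (0.60)(-0.30) = 0.1800
  C_21 = −[(-0.15)(0.90) − (-0.40)(0.00)] = 0.1350
  C_22 = (0.75)(0.90) − (-0.40)(-0.30) = 0.5550
  C_23 = −[(0.75)(0.00) − (-0.15)(-0.30)] = 0.0450
  C_31 = (-0.15)(-0.15) − (-0.40)(0.60) = 0.2625
  C_32 = −[(0.75)(-0.15) − (-0.40)(-0.20)] = 0.1925
  C_33 = (0.75)(0.60) − (-0.15)(-0.20) = 0.4200
det(I−A) = Σ_j (I−A)_1j·C_1j = (0.75)(0.5400) + (-0.15)(0.2250) + (-0.40)(0.1800) = 0.29925
adj(I−A) = Cᵀ =
  [ 0.5400   0.1350   0.2625]
  [ 0.2250   0.5550   0.1925]
  [ 0.1800   0.0450   0.4200]
(I − A)⁻¹ = adj(I−A) / det(I−A) ≈
  [   1.8045     0.4511     0.8772]
  [   0.7519     1.8546     0.6433]
  [   0.6015     0.1504     1.4035]
First solve x = (I − A)⁻¹ d = adj(I−A)·d / det(I−A); in particular x_1 = (0.5400·290 + 0.1350·65 + 0.2625·265) / 0.29925 = 234.9375 / 0.29925 ≈ 785.088.
Intermediate flow from 3 to 1: z_31 = a_31 · x_1 = 0.30 × 234.9375 / 0.29925 = 70.48125 / 0.29925 ≈ 235.5.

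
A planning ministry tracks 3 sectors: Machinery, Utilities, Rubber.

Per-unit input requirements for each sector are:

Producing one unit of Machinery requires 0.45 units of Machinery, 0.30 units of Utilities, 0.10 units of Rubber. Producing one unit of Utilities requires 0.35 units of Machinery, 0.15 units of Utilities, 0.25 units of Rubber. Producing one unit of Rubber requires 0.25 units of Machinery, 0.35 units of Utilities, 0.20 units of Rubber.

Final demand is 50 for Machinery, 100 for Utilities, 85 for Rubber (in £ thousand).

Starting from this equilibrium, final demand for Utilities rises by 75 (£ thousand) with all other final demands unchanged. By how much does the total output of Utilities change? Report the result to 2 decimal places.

Δx_2 = 164.14

I − A =
  [   0.55    -0.35    -0.25]
  [  -0.30     0.85    -0.35]
  [  -0.10    -0.25     0.80]
Cofactors of I−A, C_ij = (−1)^(i+j)·(minor ij) (rows/columns in the sector order above):
  C_11 = (0.85)(0.80) − (-0.35)(-0.25) = 0.5925
  C_12 = −[(-0.30)(0.80) − (-0.35)(-0.10)] = 0.2750
  C_13 = (-0.30)(-0.25) − (0.85)(-0.10) = 0.1600
  C_21 = −[(-0.35)(0.80) − (-0.25)(-0.25)] = 0.3425
  C_22 = (0.55)(0.80) − (-0.25)(-0.10) = 0.4150
  C_23 = −[(0.55)(-0.25) − (-0.35)(-0.10)] = 0.1725
  C_31 = (-0.35)(-0.35) − (-0.25)(0.85) = 0.3350
  C_32 = −[(0.55)(-0.35) − (-0.25)(-0.30)] = 0.2675
  C_33 = (0.55)(0.85) − (-0.35)(-0.30) = 0.3625
det(I−A) = Σ_j (I−A)_1j·C_1j = (0.55)(0.5925) + (-0.35)(0.2750) + (-0.25)(0.1600) = 0.189625
adj(I−A) = Cᵀ =
  [ 0.5925   0.3425   0.3350]
  [ 0.2750   0.4150   0.2675]
  [ 0.1600   0.1725   0.3625]
(I − A)⁻¹ = adj(I−A) / det(I−A) ≈
  [   3.1246     1.8062     1.7666]
  [   1.4502     2.1885     1.4107]
  [   0.8438     0.9097     1.9117]
Δx = (I − A)⁻¹ Δd with Δd having +75 in the Utilities component and 0 elsewhere.
So Δx_2 = L_22 · (+75), where L_22 = adj(I−A)_22 / det(I−A) = 0.4150 / 0.189625.
Δx_2 = 0.4150 × (+75) / 0.189625 = 31.125 / 0.189625 ≈ 164.14.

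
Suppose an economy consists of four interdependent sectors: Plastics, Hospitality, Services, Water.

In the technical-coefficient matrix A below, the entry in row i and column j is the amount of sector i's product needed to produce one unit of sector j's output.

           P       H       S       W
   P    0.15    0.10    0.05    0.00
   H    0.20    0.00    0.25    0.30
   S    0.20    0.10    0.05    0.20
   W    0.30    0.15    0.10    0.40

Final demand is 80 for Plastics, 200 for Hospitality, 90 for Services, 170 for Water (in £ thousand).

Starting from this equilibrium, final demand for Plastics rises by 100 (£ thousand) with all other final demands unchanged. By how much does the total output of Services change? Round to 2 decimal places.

I − A =
  [   0.85    -0.10    -0.05     0.00]
  [  -0.20     1.00    -0.25    -0.30]
  [  -0.20    -0.10     0.95    -0.20]
  [  -0.30    -0.15    -0.10     0.60]
Compute the cofactors C_ij = (−1)^(i+j)·(3×3 minor ij) of I−A; the adjugate is their transpose:
adj(I−A) = Cᵀ =
  [ 0.481750   0.059500   0.045750   0.045000]
  [ 0.246500   0.458500   0.163500   0.283750]
  [ 0.198000   0.094500   0.450750   0.197500]
  [ 0.335500   0.160125   0.138875   0.751250]
det(I−A) = Σ_j (I−A)_1j·C_1j = (0.85)(0.481750) + (-0.10)(0.246500) + (-0.05)(0.198000) + (0.00)(0.335500) = 0.3749375
(I − A)⁻¹ = adj(I−A) / det(I−A) ≈
  [   1.2849     0.1587     0.1220     0.1200]
  [   0.6574     1.2229     0.4361     0.7568]
  [   0.5281     0.2520     1.2022     0.5268]
  [   0.8948     0.4271     0.3704     2.0037]
Δx = (I − A)⁻¹ Δd with Δd having +100 in the Plastics component and 0 elsewhere.
So Δx_S = L_SP · (+100), where L_SP = adj(I−A)_SP / det(I−A) = 0.198000 / 0.3749375.
Δx_S = 0.198000 × (+100) / 0.3749375 = 19.80 / 0.3749375 ≈ 52.81.

Δx_S = 52.81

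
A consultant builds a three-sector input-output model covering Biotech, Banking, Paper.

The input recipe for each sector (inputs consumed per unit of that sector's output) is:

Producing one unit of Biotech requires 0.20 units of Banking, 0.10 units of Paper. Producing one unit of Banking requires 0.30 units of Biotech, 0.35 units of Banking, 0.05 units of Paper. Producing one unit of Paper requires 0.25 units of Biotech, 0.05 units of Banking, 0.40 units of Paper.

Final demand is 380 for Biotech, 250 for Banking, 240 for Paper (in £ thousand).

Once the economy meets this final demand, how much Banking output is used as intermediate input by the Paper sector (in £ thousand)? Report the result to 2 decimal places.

z_23 = 28.69

I − A =
  [   1.00    -0.30    -0.25]
  [  -0.20     0.65    -0.05]
  [  -0.10    -0.05     0.60]
Cofactors of I−A, C_ij = (−1)^(i+j)·(minor ij) (rows/columns in the sector order above):
  C_11 = (0.65)(0.60) − (-0.05)(-0.05) = 0.3875
  C_12 = −[(-0.20)(0.60) − (-0.05)(-0.10)] = 0.1250
  C_13 = (-0.20)(-0.05) − (0.65)(-0.10) = 0.0750
  C_21 = −[(-0.30)(0.60) − (-0.25)(-0.05)] = 0.1925
  C_22 = (1.00)(0.60) − (-0.25)(-0.10) = 0.5750
  C_23 = −[(1.00)(-0.05) − (-0.30)(-0.10)] = 0.0800
  C_31 = (-0.30)(-0.05) − (-0.25)(0.65) = 0.1775
  C_32 = −[(1.00)(-0.05) − (-0.25)(-0.20)] = 0.1000
  C_33 = (1.00)(0.65) − (-0.30)(-0.20) = 0.5900
det(I−A) = Σ_j (I−A)_1j·C_1j = (1.00)(0.3875) + (-0.30)(0.1250) + (-0.25)(0.0750) = 0.33125
adj(I−A) = Cᵀ =
  [ 0.3875   0.1925   0.1775]
  [ 0.1250   0.5750   0.1000]
  [ 0.0750   0.0800   0.5900]
(I − A)⁻¹ = adj(I−A) / det(I−A) ≈
  [   1.1698     0.5811     0.5358]
  [   0.3774     1.7358     0.3019]
  [   0.2264     0.2415     1.7811]
First solve x = (I − A)⁻¹ d = adj(I−A)·d / det(I−A); in particular x_3 = (0.0750·380 + 0.0800·250 + 0.5900·240) / 0.33125 = 190.10 / 0.33125 ≈ 573.8868.
Intermediate flow from 2 to 3: z_23 = a_23 · x_3 = 0.05 × 190.10 / 0.33125 = 9.505 / 0.33125 ≈ 28.69.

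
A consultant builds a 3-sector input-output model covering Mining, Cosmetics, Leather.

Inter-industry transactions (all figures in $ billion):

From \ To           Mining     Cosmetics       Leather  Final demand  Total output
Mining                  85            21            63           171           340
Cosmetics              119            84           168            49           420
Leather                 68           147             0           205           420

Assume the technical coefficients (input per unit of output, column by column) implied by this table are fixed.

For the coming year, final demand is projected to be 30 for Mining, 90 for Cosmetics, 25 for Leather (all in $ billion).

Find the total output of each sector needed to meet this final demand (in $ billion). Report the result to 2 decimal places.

x_M = 75.44, x_C = 200.67, x_L = 110.32

Technical coefficients a_ij = z_ij / X_j:
  a_MM = 85/340 = 0.25, a_CM = 119/340 = 0.35, a_LM = 68/340 = 0.20
  a_MC = 21/420 = 0.05, a_CC = 84/420 = 0.20, a_LC = 147/420 = 0.35
  a_ML = 63/420 = 0.15, a_CL = 168/420 = 0.40, a_LL = 0/420 = 0.00
I − A =
  [   0.75    -0.05    -0.15]
  [  -0.35     0.80    -0.40]
  [  -0.20    -0.35     1.00]
Cofactors of I−A, C_ij = (−1)^(i+j)·(minor ij) (rows/columns in the sector order above):
  C_11 = (0.80)(1.00) − (-0.40)(-0.35) = 0.6600
  C_12 = −[(-0.35)(1.00) − (-0.40)(-0.20)] = 0.4300
  C_13 = (-0.35)(-0.35) − (0.80)(-0.20) = 0.2825
  C_21 = −[(-0.05)(1.00) − (-0.15)(-0.35)] = 0.1025
  C_22 = (0.75)(1.00) − (-0.15)(-0.20) = 0.7200
  C_23 = −[(0.75)(-0.35) − (-0.05)(-0.20)] = 0.2725
  C_31 = (-0.05)(-0.40) − (-0.15)(0.80) = 0.1400
  C_32 = −[(0.75)(-0.40) − (-0.15)(-0.35)] = 0.3525
  C_33 = (0.75)(0.80) − (-0.05)(-0.35) = 0.5825
det(I−A) = Σ_j (I−A)_1j·C_1j = (0.75)(0.6600) + (-0.05)(0.4300) + (-0.15)(0.2825) = 0.431125
adj(I−A) = Cᵀ =
  [ 0.6600   0.1025   0.1400]
  [ 0.4300   0.7200   0.3525]
  [ 0.2825   0.2725   0.5825]
(I − A)⁻¹ = adj(I−A) / det(I−A) ≈
  [   1.5309     0.2378     0.3247]
  [   0.9974     1.6700     0.8176]
  [   0.6553     0.6321     1.3511]
x = (I − A)⁻¹ d = adj(I−A)·d / det(I−A), with det(I−A) = 0.431125:
  x_M = (0.6600·30 + 0.1025·90 + 0.1400·25) / 0.431125 = 32.525 / 0.431125 ≈ 75.44
  x_C = (0.4300·30 + 0.7200·90 + 0.3525·25) / 0.431125 = 86.5125 / 0.431125 ≈ 200.67
  x_L = (0.2825·30 + 0.2725·90 + 0.5825·25) / 0.431125 = 47.5625 / 0.431125 ≈ 110.32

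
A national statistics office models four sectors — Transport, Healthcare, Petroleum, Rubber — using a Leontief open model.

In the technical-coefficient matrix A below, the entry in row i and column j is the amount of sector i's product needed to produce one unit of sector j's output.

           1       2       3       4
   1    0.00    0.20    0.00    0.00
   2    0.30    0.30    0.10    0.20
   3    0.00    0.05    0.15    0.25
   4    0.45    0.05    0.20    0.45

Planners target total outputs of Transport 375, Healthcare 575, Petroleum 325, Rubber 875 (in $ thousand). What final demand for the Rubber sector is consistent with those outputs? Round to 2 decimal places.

I − A =
  [   1.00    -0.20     0.00     0.00]
  [  -0.30     0.70    -0.10    -0.20]
  [   0.00    -0.05     0.85    -0.25]
  [  -0.45    -0.05    -0.20     0.55]
d = (I − A) x:
  d_1 = (+1.00)·375 + (-0.20)·575 + (+0.00)·325 + (+0.00)·875 = 260.00
  d_2 = (-0.30)·375 + (+0.70)·575 + (-0.10)·325 + (-0.20)·875 = 82.50
  d_3 = (+0.00)·375 + (-0.05)·575 + (+0.85)·325 + (-0.25)·875 = 28.75
  d_4 = (-0.45)·375 + (-0.05)·575 + (-0.20)·325 + (+0.55)·875 = 218.75

d_4 = 218.75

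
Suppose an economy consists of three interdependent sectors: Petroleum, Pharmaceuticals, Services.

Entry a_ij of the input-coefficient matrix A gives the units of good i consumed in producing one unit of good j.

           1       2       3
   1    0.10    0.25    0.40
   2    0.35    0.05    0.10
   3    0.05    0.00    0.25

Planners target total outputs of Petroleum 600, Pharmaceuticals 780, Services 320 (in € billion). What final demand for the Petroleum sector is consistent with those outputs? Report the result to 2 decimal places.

I − A =
  [   0.90    -0.25    -0.40]
  [  -0.35     0.95    -0.10]
  [  -0.05     0.00     0.75]
d = (I − A) x:
  d_1 = (+0.90)·600 + (-0.25)·780 + (-0.40)·320 = 217.00
  d_2 = (-0.35)·600 + (+0.95)·780 + (-0.10)·320 = 499.00
  d_3 = (-0.05)·600 + (+0.00)·780 + (+0.75)·320 = 210.00

d_1 = 217.00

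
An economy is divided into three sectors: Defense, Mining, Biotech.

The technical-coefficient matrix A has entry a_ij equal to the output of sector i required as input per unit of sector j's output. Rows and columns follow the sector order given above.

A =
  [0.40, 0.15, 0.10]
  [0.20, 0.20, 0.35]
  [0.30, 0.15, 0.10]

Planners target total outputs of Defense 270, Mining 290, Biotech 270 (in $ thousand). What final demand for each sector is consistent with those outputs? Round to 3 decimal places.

I − A =
  [   0.60    -0.15    -0.10]
  [  -0.20     0.80    -0.35]
  [  -0.30    -0.15     0.90]
d = (I − A) x:
  d_1 = (+0.60)·270 + (-0.15)·290 + (-0.10)·270 = 91.500
  d_2 = (-0.20)·270 + (+0.80)·290 + (-0.35)·270 = 83.500
  d_3 = (-0.30)·270 + (-0.15)·290 + (+0.90)·270 = 118.500

d_1 = 91.500, d_2 = 83.500, d_3 = 118.500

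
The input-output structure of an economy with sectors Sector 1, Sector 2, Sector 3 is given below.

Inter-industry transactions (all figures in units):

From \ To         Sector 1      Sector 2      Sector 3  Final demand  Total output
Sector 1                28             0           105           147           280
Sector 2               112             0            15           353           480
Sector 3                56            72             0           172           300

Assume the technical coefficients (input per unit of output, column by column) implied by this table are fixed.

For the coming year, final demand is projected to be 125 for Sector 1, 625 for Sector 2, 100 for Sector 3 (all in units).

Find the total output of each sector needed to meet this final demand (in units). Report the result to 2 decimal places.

Technical coefficients a_ij = z_ij / X_j:
  a_11 = 28/280 = 0.10, a_21 = 112/280 = 0.40, a_31 = 56/280 = 0.20
  a_12 = 0/480 = 0.00, a_22 = 0/480 = 0.00, a_32 = 72/480 = 0.15
  a_13 = 105/300 = 0.35, a_23 = 15/300 = 0.05, a_33 = 0/300 = 0.00
I − A =
  [   0.90     0.00    -0.35]
  [  -0.40     1.00    -0.05]
  [  -0.20    -0.15     1.00]
Cofactors of I−A, C_ij = (−1)^(i+j)·(minor ij) (rows/columns in the sector order above):
  C_11 = (1.00)(1.00) − (-0.05)(-0.15) = 0.9925
  C_12 = −[(-0.40)(1.00) − (-0.05)(-0.20)] = 0.4100
  C_13 = (-0.40)(-0.15) − (1.00)(-0.20) = 0.2600
  C_21 = −[(0.00)(1.00) − (-0.35)(-0.15)] = 0.0525
  C_22 = (0.90)(1.00) − (-0.35)(-0.20) = 0.8300
  C_23 = −[(0.90)(-0.15) − (0.00)(-0.20)] = 0.1350
  C_31 = (0.00)(-0.05) − (-0.35)(1.00) = 0.3500
  C_32 = −[(0.90)(-0.05) − (-0.35)(-0.40)] = 0.1850
  C_33 = (0.90)(1.00) − (0.00)(-0.40) = 0.9000
det(I−A) = Σ_j (I−A)_1j·C_1j = (0.90)(0.9925) + (0.00)(0.4100) + (-0.35)(0.2600) = 0.80225
adj(I−A) = Cᵀ =
  [ 0.9925   0.0525   0.3500]
  [ 0.4100   0.8300   0.1850]
  [ 0.2600   0.1350   0.9000]
(I − A)⁻¹ = adj(I−A) / det(I−A) ≈
  [   1.2371     0.0654     0.4363]
  [   0.5111     1.0346     0.2306]
  [   0.3241     0.1683     1.1218]
x = (I − A)⁻¹ d = adj(I−A)·d / det(I−A), with det(I−A) = 0.80225:
  x_1 = (0.9925·125 + 0.0525·625 + 0.3500·100) / 0.80225 = 191.875 / 0.80225 ≈ 239.17
  x_2 = (0.4100·125 + 0.8300·625 + 0.1850·100) / 0.80225 = 588.50 / 0.80225 ≈ 733.56
  x_3 = (0.2600·125 + 0.1350·625 + 0.9000·100) / 0.80225 = 206.875 / 0.80225 ≈ 257.87

x_1 = 239.17, x_2 = 733.56, x_3 = 257.87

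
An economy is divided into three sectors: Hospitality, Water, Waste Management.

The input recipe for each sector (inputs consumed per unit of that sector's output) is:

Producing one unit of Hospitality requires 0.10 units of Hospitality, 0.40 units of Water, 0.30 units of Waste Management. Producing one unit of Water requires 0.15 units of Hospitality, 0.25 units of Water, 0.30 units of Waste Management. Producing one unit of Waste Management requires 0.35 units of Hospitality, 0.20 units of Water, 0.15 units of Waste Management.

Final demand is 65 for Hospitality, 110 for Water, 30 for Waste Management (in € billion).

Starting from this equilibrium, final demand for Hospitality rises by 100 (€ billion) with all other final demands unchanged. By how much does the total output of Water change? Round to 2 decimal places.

I − A =
  [   0.90    -0.15    -0.35]
  [  -0.40     0.75    -0.20]
  [  -0.30    -0.30     0.85]
Cofactors of I−A, C_ij = (−1)^(i+j)·(minor ij) (rows/columns in the sector order above):
  C_11 = (0.75)(0.85) − (-0.20)(-0.30) = 0.5775
  C_12 = −[(-0.40)(0.85) − (-0.20)(-0.30)] = 0.4000
  C_13 = (-0.40)(-0.30) − (0.75)(-0.30) = 0.3450
  C_21 = −[(-0.15)(0.85) − (-0.35)(-0.30)] = 0.2325
  C_22 = (0.90)(0.85) − (-0.35)(-0.30) = 0.6600
  C_23 = −[(0.90)(-0.30) − (-0.15)(-0.30)] = 0.3150
  C_31 = (-0.15)(-0.20) − (-0.35)(0.75) = 0.2925
  C_32 = −[(0.90)(-0.20) − (-0.35)(-0.40)] = 0.3200
  C_33 = (0.90)(0.75) − (-0.15)(-0.40) = 0.6150
det(I−A) = Σ_j (I−A)_1j·C_1j = (0.90)(0.5775) + (-0.15)(0.4000) + (-0.35)(0.3450) = 0.3390
adj(I−A) = Cᵀ =
  [ 0.5775   0.2325   0.2925]
  [ 0.4000   0.6600   0.3200]
  [ 0.3450   0.3150   0.6150]
(I − A)⁻¹ = adj(I−A) / det(I−A) ≈
  [   1.7035     0.6858     0.8628]
  [   1.1799     1.9469     0.9440]
  [   1.0177     0.9292     1.8142]
Δx = (I − A)⁻¹ Δd with Δd having +100 in the Hospitality component and 0 elsewhere.
So Δx_2 = L_21 · (+100), where L_21 = adj(I−A)_21 / det(I−A) = 0.4000 / 0.3390.
Δx_2 = 0.4000 × (+100) / 0.3390 = 40.00 / 0.3390 ≈ 117.99.

Δx_2 = 117.99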